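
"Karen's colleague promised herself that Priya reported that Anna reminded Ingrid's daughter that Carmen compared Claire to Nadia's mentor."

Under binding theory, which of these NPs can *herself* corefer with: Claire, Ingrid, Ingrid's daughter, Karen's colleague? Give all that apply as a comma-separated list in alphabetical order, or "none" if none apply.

*herself* is a reflexive; Principle A requires it to be bound within its binding domain — the matrix clause.
— Claire: object of the clause headed by 'compared'; does not c-command the reflexive — cannot bind it (Principle A).
— Ingrid: possessor inside the object DP of the clause headed by 'reminded'; does not c-command the reflexive — cannot bind it (Principle A).
— Ingrid's daughter: object of the clause headed by 'reminded'; does not c-command the reflexive — cannot bind it (Principle A).
— Karen's colleague: subject of the matrix clause; c-commands the reflexive within its binding domain — allowed (Principle A).

Karen's colleague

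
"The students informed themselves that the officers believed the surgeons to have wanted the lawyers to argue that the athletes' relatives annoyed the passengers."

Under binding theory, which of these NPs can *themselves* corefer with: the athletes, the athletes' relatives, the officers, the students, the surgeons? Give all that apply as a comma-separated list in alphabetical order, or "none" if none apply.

the students

*themselves* is a reflexive; Principle A requires it to be bound within its binding domain — the matrix clause.
— the athletes: possessor inside the subject DP of the clause headed by 'annoyed'; does not c-command the reflexive — cannot bind it (Principle A).
— the athletes' relatives: subject of the clause headed by 'annoyed'; does not c-command the reflexive — cannot bind it (Principle A).
— the officers: subject of the clause headed by 'believed'; does not c-command the reflexive — cannot bind it (Principle A).
— the students: subject of the matrix clause; c-commands the reflexive within its binding domain — allowed (Principle A).
— the surgeons: subject of the clause headed by 'wanted'; does not c-command the reflexive — cannot bind it (Principle A).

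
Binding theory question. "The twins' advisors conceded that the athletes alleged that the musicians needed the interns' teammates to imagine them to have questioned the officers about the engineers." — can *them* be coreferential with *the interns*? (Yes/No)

*them* is a pronoun; Principle B requires it to be free in its binding domain — the clause headed by 'imagine'.
— the interns: possessor inside the subject DP of the clause headed by 'imagine'; does not c-command the pronoun — Principle B does not apply; allowed.

Yes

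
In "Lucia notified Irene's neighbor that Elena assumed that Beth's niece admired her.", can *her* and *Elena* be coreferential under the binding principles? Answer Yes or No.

Yes

*Elena* is an R-expression; Principle C requires it to be free (not bound by any c-commanding expression).
— her: object of the clause headed by 'admired'; the pronoun does not c-command the R-expression — coreference allowed.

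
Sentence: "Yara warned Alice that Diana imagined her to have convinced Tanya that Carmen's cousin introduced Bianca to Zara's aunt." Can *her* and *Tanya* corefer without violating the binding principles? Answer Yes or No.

*Tanya* is an R-expression; Principle C requires it to be free (not bound by any c-commanding expression).
— her: subject of the clause headed by 'convinced'; the pronoun c-commands the R-expression — coreference blocked (Principle C).

No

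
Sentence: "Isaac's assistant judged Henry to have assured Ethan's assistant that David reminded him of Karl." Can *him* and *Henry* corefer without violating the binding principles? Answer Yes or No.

*Henry* is an R-expression; Principle C requires it to be free (not bound by any c-commanding expression).
— him: object of the clause headed by 'reminded'; the pronoun does not c-command the R-expression — coreference allowed.

Yes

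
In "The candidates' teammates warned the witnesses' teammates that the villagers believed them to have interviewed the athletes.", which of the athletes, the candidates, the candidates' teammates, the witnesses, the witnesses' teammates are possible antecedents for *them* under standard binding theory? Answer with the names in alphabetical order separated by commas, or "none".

the candidates, the candidates' teammates, the witnesses, the witnesses' teammates

*them* is a pronoun; Principle B requires it to be free in its binding domain — the clause headed by 'believed'.
— the athletes: object of the clause headed by 'interviewed'; is c-commanded by the pronoun; coreference would bind this R-expression — blocked (Principle C).
— the candidates: possessor inside the subject DP of the matrix clause; does not c-command the pronoun — Principle B does not apply; allowed.
— the candidates' teammates: subject of the matrix clause; c-commands the pronoun but lies outside its binding domain — allowed.
— the witnesses: possessor inside the object DP of the matrix clause; does not c-command the pronoun — Principle B does not apply; allowed.
— the witnesses' teammates: object of the matrix clause; c-commands the pronoun but lies outside its binding domain — allowed.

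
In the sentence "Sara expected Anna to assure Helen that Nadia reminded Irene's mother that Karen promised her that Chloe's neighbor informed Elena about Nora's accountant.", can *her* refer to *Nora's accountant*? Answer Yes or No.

No

*her* is a pronoun; Principle B requires it to be free in its binding domain — the clause headed by 'promised'.
— Nora's accountant: second object of the clause headed by 'informed'; is c-commanded by the pronoun; coreference would bind this R-expression — blocked (Principle C).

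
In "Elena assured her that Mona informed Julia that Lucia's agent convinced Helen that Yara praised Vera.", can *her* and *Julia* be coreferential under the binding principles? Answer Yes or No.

*Julia* is an R-expression; Principle C requires it to be free (not bound by any c-commanding expression).
— her: object of the matrix clause; the pronoun c-commands the R-expression — coreference blocked (Principle C).

No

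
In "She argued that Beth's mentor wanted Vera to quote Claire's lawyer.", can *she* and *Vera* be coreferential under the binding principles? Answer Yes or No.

No

*Vera* is an R-expression; Principle C requires it to be free (not bound by any c-commanding expression).
— she: subject of the matrix clause; the pronoun c-commands the R-expression — coreference blocked (Principle C).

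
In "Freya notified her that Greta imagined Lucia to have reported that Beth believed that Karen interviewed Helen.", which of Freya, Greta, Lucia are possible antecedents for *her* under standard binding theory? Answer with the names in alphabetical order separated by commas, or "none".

none

*her* is a pronoun; Principle B requires it to be free in its binding domain — the matrix clause.
— Freya: subject of the matrix clause; c-commands the pronoun within its binding domain — blocked (Principle B).
— Greta: subject of the clause headed by 'imagined'; is c-commanded by the pronoun; coreference would bind this R-expression — blocked (Principle C).
— Lucia: subject of the clause headed by 'reported'; is c-commanded by the pronoun; coreference would bind this R-expression — blocked (Principle C).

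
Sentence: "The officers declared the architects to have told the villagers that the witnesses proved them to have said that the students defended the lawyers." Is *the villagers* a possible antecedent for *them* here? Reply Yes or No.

Yes

*them* is a pronoun; Principle B requires it to be free in its binding domain — the clause headed by 'proved'.
— the villagers: object of the clause headed by 'told'; c-commands the pronoun but lies outside its binding domain — allowed.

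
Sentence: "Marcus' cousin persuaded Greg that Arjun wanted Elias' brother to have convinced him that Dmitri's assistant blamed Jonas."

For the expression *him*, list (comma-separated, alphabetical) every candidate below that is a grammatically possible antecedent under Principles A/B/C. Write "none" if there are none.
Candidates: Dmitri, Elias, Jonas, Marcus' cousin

*him* is a pronoun; Principle B requires it to be free in its binding domain — the clause headed by 'convinced'.
— Dmitri: possessor inside the subject DP of the clause headed by 'blamed'; is c-commanded by the pronoun; coreference would bind this R-expression — blocked (Principle C).
— Elias: possessor inside the subject DP of the clause headed by 'convinced'; does not c-command the pronoun — Principle B does not apply; allowed.
— Jonas: object of the clause headed by 'blamed'; is c-commanded by the pronoun; coreference would bind this R-expression — blocked (Principle C).
— Marcus' cousin: subject of the matrix clause; c-commands the pronoun but lies outside its binding domain — allowed.

Elias, Marcus' cousin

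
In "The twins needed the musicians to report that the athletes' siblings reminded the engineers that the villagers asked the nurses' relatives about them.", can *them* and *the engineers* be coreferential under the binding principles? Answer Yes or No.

Yes

*the engineers* is an R-expression; Principle C requires it to be free (not bound by any c-commanding expression).
— them: second object of the clause headed by 'asked'; the pronoun does not c-command the R-expression — coreference allowed.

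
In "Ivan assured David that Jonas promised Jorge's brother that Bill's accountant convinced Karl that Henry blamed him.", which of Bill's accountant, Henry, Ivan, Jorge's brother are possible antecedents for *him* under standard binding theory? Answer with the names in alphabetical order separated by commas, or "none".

*him* is a pronoun; Principle B requires it to be free in its binding domain — the clause headed by 'blamed'.
— Bill's accountant: subject of the clause headed by 'convinced'; c-commands the pronoun but lies outside its binding domain — allowed.
— Henry: subject of the clause headed by 'blamed'; c-commands the pronoun within its binding domain — blocked (Principle B).
— Ivan: subject of the matrix clause; c-commands the pronoun but lies outside its binding domain — allowed.
— Jorge's brother: object of the clause headed by 'promised'; c-commands the pronoun but lies outside its binding domain — allowed.

Bill's accountant, Ivan, Jorge's brother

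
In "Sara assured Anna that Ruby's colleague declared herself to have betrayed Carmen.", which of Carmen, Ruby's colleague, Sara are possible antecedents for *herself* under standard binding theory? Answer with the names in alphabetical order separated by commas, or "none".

Ruby's colleague

*herself* is a reflexive; Principle A requires it to be bound within its binding domain — the clause headed by 'declared'.
— Carmen: object of the clause headed by 'betrayed'; does not c-command the reflexive — cannot bind it (Principle A).
— Ruby's colleague: subject of the clause headed by 'declared'; c-commands the reflexive within its binding domain — allowed (Principle A).
— Sara: subject of the matrix clause; c-commands the reflexive but lies outside its binding domain — cannot bind it (Principle A).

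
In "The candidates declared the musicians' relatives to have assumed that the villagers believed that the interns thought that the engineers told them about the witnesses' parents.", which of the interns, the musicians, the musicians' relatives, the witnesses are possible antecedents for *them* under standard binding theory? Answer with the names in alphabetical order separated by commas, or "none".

the interns, the musicians, the musicians' relatives

*them* is a pronoun; Principle B requires it to be free in its binding domain — the clause headed by 'told'.
— the interns: subject of the clause headed by 'thought'; c-commands the pronoun but lies outside its binding domain — allowed.
— the musicians: possessor inside the subject DP of the clause headed by 'assumed'; does not c-command the pronoun — Principle B does not apply; allowed.
— the musicians' relatives: subject of the clause headed by 'assumed'; c-commands the pronoun but lies outside its binding domain — allowed.
— the witnesses: possessor inside the second object DP of the clause headed by 'told'; is c-commanded by the pronoun; coreference would bind this R-expression — blocked (Principle C).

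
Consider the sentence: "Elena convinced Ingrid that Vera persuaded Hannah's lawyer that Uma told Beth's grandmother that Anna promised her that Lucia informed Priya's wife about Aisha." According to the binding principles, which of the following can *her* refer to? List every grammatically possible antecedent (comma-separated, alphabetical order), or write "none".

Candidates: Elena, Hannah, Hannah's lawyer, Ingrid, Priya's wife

Elena, Hannah, Hannah's lawyer, Ingrid

*her* is a pronoun; Principle B requires it to be free in its binding domain — the clause headed by 'promised'.
— Elena: subject of the matrix clause; c-commands the pronoun but lies outside its binding domain — allowed.
— Hannah: possessor inside the object DP of the clause headed by 'persuaded'; does not c-command the pronoun — Principle B does not apply; allowed.
— Hannah's lawyer: object of the clause headed by 'persuaded'; c-commands the pronoun but lies outside its binding domain — allowed.
— Ingrid: object of the matrix clause; c-commands the pronoun but lies outside its binding domain — allowed.
— Priya's wife: object of the clause headed by 'informed'; is c-commanded by the pronoun; coreference would bind this R-expression — blocked (Principle C).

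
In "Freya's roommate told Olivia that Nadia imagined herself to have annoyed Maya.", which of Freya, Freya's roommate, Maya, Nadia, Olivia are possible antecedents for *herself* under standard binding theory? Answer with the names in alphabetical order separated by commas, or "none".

Nadia

*herself* is a reflexive; Principle A requires it to be bound within its binding domain — the clause headed by 'imagined'.
— Freya: possessor inside the subject DP of the matrix clause; does not c-command the reflexive — cannot bind it (Principle A).
— Freya's roommate: subject of the matrix clause; c-commands the reflexive but lies outside its binding domain — cannot bind it (Principle A).
— Maya: object of the clause headed by 'annoyed'; does not c-command the reflexive — cannot bind it (Principle A).
— Nadia: subject of the clause headed by 'imagined'; c-commands the reflexive within its binding domain — allowed (Principle A).
— Olivia: object of the matrix clause; c-commands the reflexive but lies outside its binding domain — cannot bind it (Principle A).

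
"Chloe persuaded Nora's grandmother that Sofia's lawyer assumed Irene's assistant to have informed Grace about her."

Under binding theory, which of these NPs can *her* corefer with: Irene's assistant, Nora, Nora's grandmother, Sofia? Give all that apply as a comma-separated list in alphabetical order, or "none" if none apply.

*her* is a pronoun; Principle B requires it to be free in its binding domain — the clause headed by 'informed'.
— Irene's assistant: subject of the clause headed by 'informed'; c-commands the pronoun within its binding domain — blocked (Principle B).
— Nora: possessor inside the object DP of the matrix clause; does not c-command the pronoun — Principle B does not apply; allowed.
— Nora's grandmother: object of the matrix clause; c-commands the pronoun but lies outside its binding domain — allowed.
— Sofia: possessor inside the subject DP of the clause headed by 'assumed'; does not c-command the pronoun — Principle B does not apply; allowed.

Nora, Nora's grandmother, Sofia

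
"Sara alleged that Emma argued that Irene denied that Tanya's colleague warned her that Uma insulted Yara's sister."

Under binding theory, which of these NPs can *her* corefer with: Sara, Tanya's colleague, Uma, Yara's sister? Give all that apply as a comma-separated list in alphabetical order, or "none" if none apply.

*her* is a pronoun; Principle B requires it to be free in its binding domain — the clause headed by 'warned'.
— Sara: subject of the matrix clause; c-commands the pronoun but lies outside its binding domain — allowed.
— Tanya's colleague: subject of the clause headed by 'warned'; c-commands the pronoun within its binding domain — blocked (Principle B).
— Uma: subject of the clause headed by 'insulted'; is c-commanded by the pronoun; coreference would bind this R-expression — blocked (Principle C).
— Yara's sister: object of the clause headed by 'insulted'; is c-commanded by the pronoun; coreference would bind this R-expression — blocked (Principle C).

Sara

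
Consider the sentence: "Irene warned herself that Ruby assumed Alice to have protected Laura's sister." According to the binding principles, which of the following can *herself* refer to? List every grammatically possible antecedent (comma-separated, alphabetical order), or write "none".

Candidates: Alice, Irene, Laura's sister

*herself* is a reflexive; Principle A requires it to be bound within its binding domain — the matrix clause.
— Alice: subject of the clause headed by 'protected'; does not c-command the reflexive — cannot bind it (Principle A).
— Irene: subject of the matrix clause; c-commands the reflexive within its binding domain — allowed (Principle A).
— Laura's sister: object of the clause headed by 'protected'; does not c-command the reflexive — cannot bind it (Principle A).

Irene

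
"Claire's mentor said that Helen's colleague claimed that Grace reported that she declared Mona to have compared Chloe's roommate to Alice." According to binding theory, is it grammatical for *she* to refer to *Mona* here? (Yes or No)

*Mona* is an R-expression; Principle C requires it to be free (not bound by any c-commanding expression).
— she: subject of the clause headed by 'declared'; the pronoun c-commands the R-expression — coreference blocked (Principle C).

No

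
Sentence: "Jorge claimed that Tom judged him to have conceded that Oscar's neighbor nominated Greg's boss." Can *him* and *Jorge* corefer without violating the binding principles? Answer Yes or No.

Yes

*Jorge* is an R-expression; Principle C requires it to be free (not bound by any c-commanding expression).
— him: subject of the clause headed by 'conceded'; the pronoun does not c-command the R-expression — coreference allowed.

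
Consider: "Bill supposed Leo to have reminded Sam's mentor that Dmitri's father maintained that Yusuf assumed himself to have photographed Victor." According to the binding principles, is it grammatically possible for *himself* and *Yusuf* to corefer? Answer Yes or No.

*himself* is a reflexive; Principle A requires it to be bound within its binding domain — the clause headed by 'assumed'.
— Yusuf: subject of the clause headed by 'assumed'; c-commands the reflexive within its binding domain — allowed (Principle A).

Yes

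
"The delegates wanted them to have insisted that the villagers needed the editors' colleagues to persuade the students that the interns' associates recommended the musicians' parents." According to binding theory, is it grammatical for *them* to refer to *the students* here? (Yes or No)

No

*the students* is an R-expression; Principle C requires it to be free (not bound by any c-commanding expression).
— them: subject of the clause headed by 'insisted'; the pronoun c-commands the R-expression — coreference blocked (Principle C).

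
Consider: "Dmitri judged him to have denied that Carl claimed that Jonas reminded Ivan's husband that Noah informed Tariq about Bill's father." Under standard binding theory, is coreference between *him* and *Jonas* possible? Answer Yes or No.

*Jonas* is an R-expression; Principle C requires it to be free (not bound by any c-commanding expression).
— him: subject of the clause headed by 'denied'; the pronoun c-commands the R-expression — coreference blocked (Principle C).

No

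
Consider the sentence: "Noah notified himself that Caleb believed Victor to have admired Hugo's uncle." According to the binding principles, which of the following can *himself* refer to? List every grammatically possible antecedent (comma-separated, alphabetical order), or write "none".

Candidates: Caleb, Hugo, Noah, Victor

Noah

*himself* is a reflexive; Principle A requires it to be bound within its binding domain — the matrix clause.
— Caleb: subject of the clause headed by 'believed'; does not c-command the reflexive — cannot bind it (Principle A).
— Hugo: possessor inside the object DP of the clause headed by 'admired'; does not c-command the reflexive — cannot bind it (Principle A).
— Noah: subject of the matrix clause; c-commands the reflexive within its binding domain — allowed (Principle A).
— Victor: subject of the clause headed by 'admired'; does not c-command the reflexive — cannot bind it (Principle A).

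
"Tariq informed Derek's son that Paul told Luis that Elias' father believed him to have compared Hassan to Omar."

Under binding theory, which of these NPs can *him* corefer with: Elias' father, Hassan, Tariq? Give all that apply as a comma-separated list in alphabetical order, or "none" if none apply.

Tariq

*him* is a pronoun; Principle B requires it to be free in its binding domain — the clause headed by 'believed'.
— Elias' father: subject of the clause headed by 'believed'; c-commands the pronoun within its binding domain — blocked (Principle B).
— Hassan: object of the clause headed by 'compared'; is c-commanded by the pronoun; coreference would bind this R-expression — blocked (Principle C).
— Tariq: subject of the matrix clause; c-commands the pronoun but lies outside its binding domain — allowed.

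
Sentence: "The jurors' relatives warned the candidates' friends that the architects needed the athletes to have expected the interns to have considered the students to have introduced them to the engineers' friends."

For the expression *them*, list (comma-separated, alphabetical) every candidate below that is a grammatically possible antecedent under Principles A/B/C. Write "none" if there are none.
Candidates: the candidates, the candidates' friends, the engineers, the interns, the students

the candidates, the candidates' friends, the interns

*them* is a pronoun; Principle B requires it to be free in its binding domain — the clause headed by 'introduced'.
— the candidates: possessor inside the object DP of the matrix clause; does not c-command the pronoun — Principle B does not apply; allowed.
— the candidates' friends: object of the matrix clause; c-commands the pronoun but lies outside its binding domain — allowed.
— the engineers: possessor inside the second object DP of the clause headed by 'introduced'; is c-commanded by the pronoun; coreference would bind this R-expression — blocked (Principle C).
— the interns: subject of the clause headed by 'considered'; c-commands the pronoun but lies outside its binding domain — allowed.
— the students: subject of the clause headed by 'introduced'; c-commands the pronoun within its binding domain — blocked (Principle B).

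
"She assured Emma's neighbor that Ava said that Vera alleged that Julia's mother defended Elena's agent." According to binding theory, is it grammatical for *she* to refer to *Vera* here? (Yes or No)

No

*Vera* is an R-expression; Principle C requires it to be free (not bound by any c-commanding expression).
— she: subject of the matrix clause; the pronoun c-commands the R-expression — coreference blocked (Principle C).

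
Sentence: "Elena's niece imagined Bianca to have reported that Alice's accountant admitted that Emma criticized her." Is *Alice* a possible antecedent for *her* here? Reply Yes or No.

Yes

*her* is a pronoun; Principle B requires it to be free in its binding domain — the clause headed by 'criticized'.
— Alice: possessor inside the subject DP of the clause headed by 'admitted'; does not c-command the pronoun — Principle B does not apply; allowed.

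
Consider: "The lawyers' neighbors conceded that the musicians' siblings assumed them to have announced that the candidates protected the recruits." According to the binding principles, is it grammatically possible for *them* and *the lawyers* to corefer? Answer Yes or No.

Yes

*them* is a pronoun; Principle B requires it to be free in its binding domain — the clause headed by 'assumed'.
— the lawyers: possessor inside the subject DP of the matrix clause; does not c-command the pronoun — Principle B does not apply; allowed.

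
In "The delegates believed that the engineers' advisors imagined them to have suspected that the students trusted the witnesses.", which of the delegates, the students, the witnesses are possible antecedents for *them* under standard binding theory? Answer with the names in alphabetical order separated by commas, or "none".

*them* is a pronoun; Principle B requires it to be free in its binding domain — the clause headed by 'imagined'.
— the delegates: subject of the matrix clause; c-commands the pronoun but lies outside its binding domain — allowed.
— the students: subject of the clause headed by 'trusted'; is c-commanded by the pronoun; coreference would bind this R-expression — blocked (Principle C).
— the witnesses: object of the clause headed by 'trusted'; is c-commanded by the pronoun; coreference would bind this R-expression — blocked (Principle C).

the delegates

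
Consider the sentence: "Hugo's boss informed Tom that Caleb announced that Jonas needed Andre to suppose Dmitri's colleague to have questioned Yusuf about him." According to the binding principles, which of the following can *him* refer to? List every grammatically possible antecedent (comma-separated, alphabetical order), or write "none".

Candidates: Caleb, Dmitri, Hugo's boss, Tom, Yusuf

Caleb, Dmitri, Hugo's boss, Tom

*him* is a pronoun; Principle B requires it to be free in its binding domain — the clause headed by 'questioned'.
— Caleb: subject of the clause headed by 'announced'; c-commands the pronoun but lies outside its binding domain — allowed.
— Dmitri: possessor inside the subject DP of the clause headed by 'questioned'; does not c-command the pronoun — Principle B does not apply; allowed.
— Hugo's boss: subject of the matrix clause; c-commands the pronoun but lies outside its binding domain — allowed.
— Tom: object of the matrix clause; c-commands the pronoun but lies outside its binding domain — allowed.
— Yusuf: object of the clause headed by 'questioned'; c-commands the pronoun within its binding domain — blocked (Principle B).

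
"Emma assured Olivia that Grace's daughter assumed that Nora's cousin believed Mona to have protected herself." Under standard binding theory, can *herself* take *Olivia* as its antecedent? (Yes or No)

*herself* is a reflexive; Principle A requires it to be bound within its binding domain — the clause headed by 'protected'.
— Olivia: object of the matrix clause; c-commands the reflexive but lies outside its binding domain — cannot bind it (Principle A).

No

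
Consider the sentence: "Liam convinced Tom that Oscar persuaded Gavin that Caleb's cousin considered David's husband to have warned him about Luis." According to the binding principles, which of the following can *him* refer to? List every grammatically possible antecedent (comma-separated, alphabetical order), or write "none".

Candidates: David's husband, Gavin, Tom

Gavin, Tom

*him* is a pronoun; Principle B requires it to be free in its binding domain — the clause headed by 'warned'.
— David's husband: subject of the clause headed by 'warned'; c-commands the pronoun within its binding domain — blocked (Principle B).
— Gavin: object of the clause headed by 'persuaded'; c-commands the pronoun but lies outside its binding domain — allowed.
— Tom: object of the matrix clause; c-commands the pronoun but lies outside its binding domain — allowed.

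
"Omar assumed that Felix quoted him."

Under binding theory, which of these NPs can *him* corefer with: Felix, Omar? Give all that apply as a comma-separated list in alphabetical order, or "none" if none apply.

*him* is a pronoun; Principle B requires it to be free in its binding domain — the clause headed by 'quoted'.
— Felix: subject of the clause headed by 'quoted'; c-commands the pronoun within its binding domain — blocked (Principle B).
— Omar: subject of the matrix clause; c-commands the pronoun but lies outside its binding domain — allowed.

Omar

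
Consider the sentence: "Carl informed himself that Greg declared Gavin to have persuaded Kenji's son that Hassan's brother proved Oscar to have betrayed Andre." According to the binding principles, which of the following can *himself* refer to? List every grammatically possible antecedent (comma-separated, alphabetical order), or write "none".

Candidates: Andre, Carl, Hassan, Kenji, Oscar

*himself* is a reflexive; Principle A requires it to be bound within its binding domain — the matrix clause.
— Andre: object of the clause headed by 'betrayed'; does not c-command the reflexive — cannot bind it (Principle A).
— Carl: subject of the matrix clause; c-commands the reflexive within its binding domain — allowed (Principle A).
— Hassan: possessor inside the subject DP of the clause headed by 'proved'; does not c-command the reflexive — cannot bind it (Principle A).
— Kenji: possessor inside the object DP of the clause headed by 'persuaded'; does not c-command the reflexive — cannot bind it (Principle A).
— Oscar: subject of the clause headed by 'betrayed'; does not c-command the reflexive — cannot bind it (Principle A).

Carl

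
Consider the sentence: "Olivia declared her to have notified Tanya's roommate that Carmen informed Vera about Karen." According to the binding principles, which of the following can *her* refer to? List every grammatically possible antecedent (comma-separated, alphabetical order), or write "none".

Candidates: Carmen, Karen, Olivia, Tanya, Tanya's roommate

*her* is a pronoun; Principle B requires it to be free in its binding domain — the matrix clause.
— Carmen: subject of the clause headed by 'informed'; is c-commanded by the pronoun; coreference would bind this R-expression — blocked (Principle C).
— Karen: second object of the clause headed by 'informed'; is c-commanded by the pronoun; coreference would bind this R-expression — blocked (Principle C).
— Olivia: subject of the matrix clause; c-commands the pronoun within its binding domain — blocked (Principle B).
— Tanya: possessor inside the object DP of the clause headed by 'notified'; is c-commanded by the pronoun; coreference would bind this R-expression — blocked (Principle C).
— Tanya's roommate: object of the clause headed by 'notified'; is c-commanded by the pronoun; coreference would bind this R-expression — blocked (Principle C).

none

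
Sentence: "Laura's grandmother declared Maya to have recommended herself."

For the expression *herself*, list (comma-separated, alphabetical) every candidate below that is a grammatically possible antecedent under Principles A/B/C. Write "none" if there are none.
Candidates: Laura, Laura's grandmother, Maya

Maya

*herself* is a reflexive; Principle A requires it to be bound within its binding domain — the clause headed by 'recommended'.
— Laura: possessor inside the subject DP of the matrix clause; does not c-command the reflexive — cannot bind it (Principle A).
— Laura's grandmother: subject of the matrix clause; c-commands the reflexive but lies outside its binding domain — cannot bind it (Principle A).
— Maya: subject of the clause headed by 'recommended'; c-commands the reflexive within its binding domain — allowed (Principle A).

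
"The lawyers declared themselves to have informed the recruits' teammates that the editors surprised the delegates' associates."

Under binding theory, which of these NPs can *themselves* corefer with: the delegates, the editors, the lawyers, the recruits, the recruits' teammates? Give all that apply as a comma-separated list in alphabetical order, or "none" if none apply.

the lawyers

*themselves* is a reflexive; Principle A requires it to be bound within its binding domain — the matrix clause.
— the delegates: possessor inside the object DP of the clause headed by 'surprised'; does not c-command the reflexive — cannot bind it (Principle A).
— the editors: subject of the clause headed by 'surprised'; does not c-command the reflexive — cannot bind it (Principle A).
— the lawyers: subject of the matrix clause; c-commands the reflexive within its binding domain — allowed (Principle A).
— the recruits: possessor inside the object DP of the clause headed by 'informed'; does not c-command the reflexive — cannot bind it (Principle A).
— the recruits' teammates: object of the clause headed by 'informed'; does not c-command the reflexive — cannot bind it (Principle A).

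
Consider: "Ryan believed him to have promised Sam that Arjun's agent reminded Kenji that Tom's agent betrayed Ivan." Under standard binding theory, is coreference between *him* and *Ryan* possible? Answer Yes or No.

*Ryan* is an R-expression; Principle C requires it to be free (not bound by any c-commanding expression).
— him: subject of the clause headed by 'promised'; the R-expression locally c-commands the pronoun — coreference blocked (Principle B on the pronoun).

No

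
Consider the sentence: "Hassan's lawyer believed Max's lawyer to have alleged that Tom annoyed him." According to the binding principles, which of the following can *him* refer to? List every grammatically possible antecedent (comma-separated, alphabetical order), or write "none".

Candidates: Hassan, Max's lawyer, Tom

Hassan, Max's lawyer

*him* is a pronoun; Principle B requires it to be free in its binding domain — the clause headed by 'annoyed'.
— Hassan: possessor inside the subject DP of the matrix clause; does not c-command the pronoun — Principle B does not apply; allowed.
— Max's lawyer: subject of the clause headed by 'alleged'; c-commands the pronoun but lies outside its binding domain — allowed.
— Tom: subject of the clause headed by 'annoyed'; c-commands the pronoun within its binding domain — blocked (Principle B).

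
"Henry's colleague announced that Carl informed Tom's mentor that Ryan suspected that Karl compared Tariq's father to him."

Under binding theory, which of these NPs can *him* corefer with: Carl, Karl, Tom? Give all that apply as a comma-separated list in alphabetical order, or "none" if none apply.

Carl, Tom

*him* is a pronoun; Principle B requires it to be free in its binding domain — the clause headed by 'compared'.
— Carl: subject of the clause headed by 'informed'; c-commands the pronoun but lies outside its binding domain — allowed.
— Karl: subject of the clause headed by 'compared'; c-commands the pronoun within its binding domain — blocked (Principle B).
— Tom: possessor inside the object DP of the clause headed by 'informed'; does not c-command the pronoun — Principle B does not apply; allowed.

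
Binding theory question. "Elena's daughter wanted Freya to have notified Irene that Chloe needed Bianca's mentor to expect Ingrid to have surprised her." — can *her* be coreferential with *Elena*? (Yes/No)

*her* is a pronoun; Principle B requires it to be free in its binding domain — the clause headed by 'surprised'.
— Elena: possessor inside the subject DP of the matrix clause; does not c-command the pronoun — Principle B does not apply; allowed.

Yes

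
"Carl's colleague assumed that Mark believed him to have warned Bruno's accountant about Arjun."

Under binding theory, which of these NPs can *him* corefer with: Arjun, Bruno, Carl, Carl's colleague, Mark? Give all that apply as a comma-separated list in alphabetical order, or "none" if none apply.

Carl, Carl's colleague

*him* is a pronoun; Principle B requires it to be free in its binding domain — the clause headed by 'believed'.
— Arjun: second object of the clause headed by 'warned'; is c-commanded by the pronoun; coreference would bind this R-expression — blocked (Principle C).
— Bruno: possessor inside the object DP of the clause headed by 'warned'; is c-commanded by the pronoun; coreference would bind this R-expression — blocked (Principle C).
— Carl: possessor inside the subject DP of the matrix clause; does not c-command the pronoun — Principle B does not apply; allowed.
— Carl's colleague: subject of the matrix clause; c-commands the pronoun but lies outside its binding domain — allowed.
— Mark: subject of the clause headed by 'believed'; c-commands the pronoun within its binding domain — blocked (Principle B).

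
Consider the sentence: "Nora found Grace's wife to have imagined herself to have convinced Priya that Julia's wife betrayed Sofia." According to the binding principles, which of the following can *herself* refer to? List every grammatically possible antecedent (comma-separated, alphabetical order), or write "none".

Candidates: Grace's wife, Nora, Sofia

Grace's wife

*herself* is a reflexive; Principle A requires it to be bound within its binding domain — the clause headed by 'imagined'.
— Grace's wife: subject of the clause headed by 'imagined'; c-commands the reflexive within its binding domain — allowed (Principle A).
— Nora: subject of the matrix clause; c-commands the reflexive but lies outside its binding domain — cannot bind it (Principle A).
— Sofia: object of the clause headed by 'betrayed'; does not c-command the reflexive — cannot bind it (Principle A).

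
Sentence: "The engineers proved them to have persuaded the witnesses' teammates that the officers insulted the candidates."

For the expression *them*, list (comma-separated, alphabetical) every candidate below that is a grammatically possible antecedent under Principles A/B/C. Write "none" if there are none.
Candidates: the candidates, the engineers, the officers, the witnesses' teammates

*them* is a pronoun; Principle B requires it to be free in its binding domain — the matrix clause.
— the candidates: object of the clause headed by 'insulted'; is c-commanded by the pronoun; coreference would bind this R-expression — blocked (Principle C).
— the engineers: subject of the matrix clause; c-commands the pronoun within its binding domain — blocked (Principle B).
— the officers: subject of the clause headed by 'insulted'; is c-commanded by the pronoun; coreference would bind this R-expression — blocked (Principle C).
— the witnesses' teammates: object of the clause headed by 'persuaded'; is c-commanded by the pronoun; coreference would bind this R-expression — blocked (Principle C).

none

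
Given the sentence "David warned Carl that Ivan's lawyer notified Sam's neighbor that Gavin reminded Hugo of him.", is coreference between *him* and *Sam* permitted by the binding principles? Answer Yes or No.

*him* is a pronoun; Principle B requires it to be free in its binding domain — the clause headed by 'reminded'.
— Sam: possessor inside the object DP of the clause headed by 'notified'; does not c-command the pronoun — Principle B does not apply; allowed.

Yes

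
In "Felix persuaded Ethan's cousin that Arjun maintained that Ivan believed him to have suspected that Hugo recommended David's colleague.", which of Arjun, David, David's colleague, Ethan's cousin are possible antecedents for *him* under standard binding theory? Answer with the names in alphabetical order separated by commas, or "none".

Arjun, Ethan's cousin

*him* is a pronoun; Principle B requires it to be free in its binding domain — the clause headed by 'believed'.
— Arjun: subject of the clause headed by 'maintained'; c-commands the pronoun but lies outside its binding domain — allowed.
— David: possessor inside the object DP of the clause headed by 'recommended'; is c-commanded by the pronoun; coreference would bind this R-expression — blocked (Principle C).
— David's colleague: object of the clause headed by 'recommended'; is c-commanded by the pronoun; coreference would bind this R-expression — blocked (Principle C).
— Ethan's cousin: object of the matrix clause; c-commands the pronoun but lies outside its binding domain — allowed.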